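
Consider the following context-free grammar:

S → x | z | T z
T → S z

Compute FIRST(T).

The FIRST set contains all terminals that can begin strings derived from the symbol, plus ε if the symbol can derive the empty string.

We compute FIRST(T) using the standard algorithm.
FIRST(S) = {x, z}
FIRST(T) = {x, z}
Therefore, FIRST(T) = {x, z}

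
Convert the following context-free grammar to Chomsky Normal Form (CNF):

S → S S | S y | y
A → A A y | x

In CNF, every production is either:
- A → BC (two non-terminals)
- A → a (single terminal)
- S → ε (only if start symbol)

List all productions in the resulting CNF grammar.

TY → y; S → y; A → x; S → S S; S → S TY; A → A X0; X0 → A TY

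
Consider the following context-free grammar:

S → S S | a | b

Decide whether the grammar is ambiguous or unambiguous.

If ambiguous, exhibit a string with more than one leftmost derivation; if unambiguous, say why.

Ambiguous - the string 'b b a a' has two distinct leftmost derivations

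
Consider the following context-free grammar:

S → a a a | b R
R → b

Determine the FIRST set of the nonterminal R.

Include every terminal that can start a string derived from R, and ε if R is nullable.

We compute FIRST(R) using the standard algorithm.
FIRST(R) = {b}
FIRST(S) = {a, b}
Therefore, FIRST(R) = {b}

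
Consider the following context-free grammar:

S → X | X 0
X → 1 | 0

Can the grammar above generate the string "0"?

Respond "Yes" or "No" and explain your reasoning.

Yes - a valid derivation exists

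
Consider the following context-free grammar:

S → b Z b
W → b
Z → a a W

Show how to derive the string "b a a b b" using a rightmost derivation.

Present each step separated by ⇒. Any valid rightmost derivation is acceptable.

S ⇒ b Z b ⇒ b a a W b ⇒ b a a b b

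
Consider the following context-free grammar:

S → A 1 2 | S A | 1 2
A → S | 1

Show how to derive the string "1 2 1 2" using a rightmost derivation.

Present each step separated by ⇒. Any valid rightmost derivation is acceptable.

S ⇒ A 1 2 ⇒ S 1 2 ⇒ 1 2 1 2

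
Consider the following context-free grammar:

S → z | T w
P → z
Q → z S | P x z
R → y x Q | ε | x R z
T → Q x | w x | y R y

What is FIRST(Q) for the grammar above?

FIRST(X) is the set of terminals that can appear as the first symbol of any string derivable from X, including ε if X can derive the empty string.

We compute FIRST(Q) using the standard algorithm.
FIRST(P) = {z}
FIRST(Q) = {z}
FIRST(R) = {x, y, ε}
FIRST(S) = {w, y, z}
FIRST(T) = {w, y, z}
Therefore, FIRST(Q) = {z}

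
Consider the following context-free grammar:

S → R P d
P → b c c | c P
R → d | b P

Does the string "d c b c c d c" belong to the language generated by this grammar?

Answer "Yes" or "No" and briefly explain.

No - no valid derivation exists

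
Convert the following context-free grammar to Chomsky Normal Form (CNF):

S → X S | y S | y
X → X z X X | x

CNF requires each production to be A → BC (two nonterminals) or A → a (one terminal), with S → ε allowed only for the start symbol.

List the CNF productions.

TY → y; S → y; TZ → z; X → x; S → X S; S → TY S; X → X X0; X0 → TZ X1; X1 → X X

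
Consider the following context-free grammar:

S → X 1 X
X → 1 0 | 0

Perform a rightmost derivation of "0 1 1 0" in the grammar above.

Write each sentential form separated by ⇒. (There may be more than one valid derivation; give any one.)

S ⇒ X 1 X ⇒ X 1 1 0 ⇒ 0 1 1 0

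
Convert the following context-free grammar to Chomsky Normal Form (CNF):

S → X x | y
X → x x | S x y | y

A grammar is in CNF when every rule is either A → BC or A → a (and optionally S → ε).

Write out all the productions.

TX → x; S → y; TY → y; X → y; S → X TX; X → TX TX; X → S X0; X0 → TX TY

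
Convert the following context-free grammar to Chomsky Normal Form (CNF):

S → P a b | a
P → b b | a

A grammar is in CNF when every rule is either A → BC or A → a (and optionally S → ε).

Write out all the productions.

TA → a; TB → b; S → a; P → a; S → P X0; X0 → TA TB; P → TB TB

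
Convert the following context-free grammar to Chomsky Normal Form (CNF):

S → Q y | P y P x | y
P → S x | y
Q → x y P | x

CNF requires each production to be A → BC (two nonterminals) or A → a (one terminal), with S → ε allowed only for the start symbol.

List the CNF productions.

TY → y; TX → x; S → y; P → y; Q → x; S → Q TY; S → P X0; X0 → TY X1; X1 → P TX; P → S TX; Q → TX X2; X2 → TY P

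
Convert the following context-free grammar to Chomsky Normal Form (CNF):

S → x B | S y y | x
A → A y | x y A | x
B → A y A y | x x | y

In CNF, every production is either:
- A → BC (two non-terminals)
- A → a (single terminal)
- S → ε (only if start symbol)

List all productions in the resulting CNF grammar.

TX → x; TY → y; S → x; A → x; B → y; S → TX B; S → S X0; X0 → TY TY; A → A TY; A → TX X1; X1 → TY A; B → A X2; X2 → TY X3; X3 → A TY; B → TX TX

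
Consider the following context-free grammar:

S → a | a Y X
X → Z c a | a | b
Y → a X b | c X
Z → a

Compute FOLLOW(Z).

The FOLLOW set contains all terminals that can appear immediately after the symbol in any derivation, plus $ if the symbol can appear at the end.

We compute FOLLOW(Z) using the standard algorithm.
FOLLOW(S) starts with {$}.
FIRST(S) = {a}
FIRST(X) = {a, b}
FIRST(Y) = {a, c}
FIRST(Z) = {a}
FOLLOW(S) = {$}
FOLLOW(X) = {$, a, b}
FOLLOW(Y) = {a, b}
FOLLOW(Z) = {c}
Therefore, FOLLOW(Z) = {c}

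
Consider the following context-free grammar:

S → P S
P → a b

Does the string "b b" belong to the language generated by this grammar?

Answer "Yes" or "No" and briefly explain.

No - no valid derivation exists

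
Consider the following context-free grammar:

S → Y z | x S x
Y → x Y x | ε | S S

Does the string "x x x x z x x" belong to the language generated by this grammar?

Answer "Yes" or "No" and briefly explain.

Yes - a valid derivation exists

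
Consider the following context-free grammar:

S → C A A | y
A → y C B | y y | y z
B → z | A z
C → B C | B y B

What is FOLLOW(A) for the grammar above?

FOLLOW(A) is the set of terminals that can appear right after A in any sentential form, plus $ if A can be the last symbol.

We compute FOLLOW(A) using the standard algorithm.
FOLLOW(S) starts with {$}.
FIRST(A) = {y}
FIRST(B) = {y, z}
FIRST(C) = {y, z}
FIRST(S) = {y, z}
FOLLOW(A) = {$, y, z}
FOLLOW(B) = {$, y, z}
FOLLOW(C) = {y, z}
FOLLOW(S) = {$}
Therefore, FOLLOW(A) = {$, y, z}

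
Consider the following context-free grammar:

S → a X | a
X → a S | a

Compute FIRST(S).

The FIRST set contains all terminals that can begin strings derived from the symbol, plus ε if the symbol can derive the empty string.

We compute FIRST(S) using the standard algorithm.
FIRST(S) = {a}
FIRST(X) = {a}
Therefore, FIRST(S) = {a}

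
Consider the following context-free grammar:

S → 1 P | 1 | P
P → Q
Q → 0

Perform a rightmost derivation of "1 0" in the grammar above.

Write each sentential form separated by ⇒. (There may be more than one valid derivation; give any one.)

S ⇒ 1 P ⇒ 1 Q ⇒ 1 0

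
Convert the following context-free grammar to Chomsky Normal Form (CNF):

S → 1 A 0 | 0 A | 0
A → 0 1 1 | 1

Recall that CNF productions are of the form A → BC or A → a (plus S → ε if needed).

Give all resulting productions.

T1 → 1; T0 → 0; S → 0; A → 1; S → T1 X0; X0 → A T0; S → T0 A; A → T0 X1; X1 → T1 T1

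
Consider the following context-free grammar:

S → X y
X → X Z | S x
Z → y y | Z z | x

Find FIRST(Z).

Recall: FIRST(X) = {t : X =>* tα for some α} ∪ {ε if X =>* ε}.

We compute FIRST(Z) using the standard algorithm.
FIRST(S) = {}
FIRST(X) = {}
FIRST(Z) = {x, y}
Therefore, FIRST(Z) = {x, y}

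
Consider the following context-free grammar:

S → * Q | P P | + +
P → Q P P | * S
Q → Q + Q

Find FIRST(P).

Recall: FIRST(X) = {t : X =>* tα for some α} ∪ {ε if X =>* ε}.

We compute FIRST(P) using the standard algorithm.
FIRST(P) = {*}
FIRST(Q) = {}
FIRST(S) = {*, +}
Therefore, FIRST(P) = {*}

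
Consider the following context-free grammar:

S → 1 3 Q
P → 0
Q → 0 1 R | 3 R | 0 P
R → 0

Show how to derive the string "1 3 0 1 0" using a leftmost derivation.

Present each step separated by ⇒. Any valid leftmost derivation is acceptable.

S ⇒ 1 3 Q ⇒ 1 3 0 1 R ⇒ 1 3 0 1 0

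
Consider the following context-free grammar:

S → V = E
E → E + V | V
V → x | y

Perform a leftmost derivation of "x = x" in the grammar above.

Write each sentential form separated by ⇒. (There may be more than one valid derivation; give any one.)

S ⇒ V = E ⇒ x = E ⇒ x = V ⇒ x = x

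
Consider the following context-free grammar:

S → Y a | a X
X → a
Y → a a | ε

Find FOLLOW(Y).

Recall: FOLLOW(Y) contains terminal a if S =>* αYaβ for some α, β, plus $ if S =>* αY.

We compute FOLLOW(Y) using the standard algorithm.
FOLLOW(S) starts with {$}.
FIRST(S) = {a}
FIRST(X) = {a}
FIRST(Y) = {a, ε}
FOLLOW(S) = {$}
FOLLOW(X) = {$}
FOLLOW(Y) = {a}
Therefore, FOLLOW(Y) = {a}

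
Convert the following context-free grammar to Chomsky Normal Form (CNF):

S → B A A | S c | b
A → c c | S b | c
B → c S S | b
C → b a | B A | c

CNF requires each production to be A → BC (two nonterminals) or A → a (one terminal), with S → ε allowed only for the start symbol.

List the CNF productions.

TC → c; S → b; TB → b; A → c; B → b; TA → a; C → c; S → B X0; X0 → A A; S → S TC; A → TC TC; A → S TB; B → TC X1; X1 → S S; C → TB TA; C → B A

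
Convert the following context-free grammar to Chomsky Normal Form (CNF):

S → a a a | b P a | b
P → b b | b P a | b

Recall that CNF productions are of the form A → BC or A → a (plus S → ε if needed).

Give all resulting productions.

TA → a; TB → b; S → b; P → b; S → TA X0; X0 → TA TA; S → TB X1; X1 → P TA; P → TB TB; P → TB X2; X2 → P TA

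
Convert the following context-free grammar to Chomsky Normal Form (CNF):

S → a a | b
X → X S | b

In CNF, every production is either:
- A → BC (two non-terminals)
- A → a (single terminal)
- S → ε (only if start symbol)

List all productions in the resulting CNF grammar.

TA → a; S → b; X → b; S → TA TA; X → X S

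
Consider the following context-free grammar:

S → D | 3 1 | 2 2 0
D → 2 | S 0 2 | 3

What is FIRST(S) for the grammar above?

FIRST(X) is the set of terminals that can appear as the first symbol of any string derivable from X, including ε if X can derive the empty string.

We compute FIRST(S) using the standard algorithm.
FIRST(D) = {2, 3}
FIRST(S) = {2, 3}
Therefore, FIRST(S) = {2, 3}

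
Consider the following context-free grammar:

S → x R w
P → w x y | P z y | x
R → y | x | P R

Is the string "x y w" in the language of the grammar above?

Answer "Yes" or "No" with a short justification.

Yes - a valid derivation exists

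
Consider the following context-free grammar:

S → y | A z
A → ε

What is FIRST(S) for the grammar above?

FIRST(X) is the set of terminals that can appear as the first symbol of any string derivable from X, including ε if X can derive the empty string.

We compute FIRST(S) using the standard algorithm.
FIRST(A) = {ε}
FIRST(S) = {y, z}
Therefore, FIRST(S) = {y, z}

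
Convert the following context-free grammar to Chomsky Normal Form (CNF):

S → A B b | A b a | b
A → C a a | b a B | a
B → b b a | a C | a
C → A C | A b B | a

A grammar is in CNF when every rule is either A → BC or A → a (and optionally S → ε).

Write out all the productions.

TB → b; TA → a; S → b; A → a; B → a; C → a; S → A X0; X0 → B TB; S → A X1; X1 → TB TA; A → C X2; X2 → TA TA; A → TB X3; X3 → TA B; B → TB X4; X4 → TB TA; B → TA C; C → A C; C → A X5; X5 → TB B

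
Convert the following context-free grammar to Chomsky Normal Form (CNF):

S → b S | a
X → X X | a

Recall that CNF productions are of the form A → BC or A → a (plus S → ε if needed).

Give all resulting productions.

TB → b; S → a; X → a; S → TB S; X → X X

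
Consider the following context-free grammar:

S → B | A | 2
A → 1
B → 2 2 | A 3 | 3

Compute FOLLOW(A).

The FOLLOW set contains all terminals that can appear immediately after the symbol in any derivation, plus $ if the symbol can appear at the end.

We compute FOLLOW(A) using the standard algorithm.
FOLLOW(S) starts with {$}.
FIRST(A) = {1}
FIRST(B) = {1, 2, 3}
FIRST(S) = {1, 2, 3}
FOLLOW(A) = {$, 3}
FOLLOW(B) = {$}
FOLLOW(S) = {$}
Therefore, FOLLOW(A) = {$, 3}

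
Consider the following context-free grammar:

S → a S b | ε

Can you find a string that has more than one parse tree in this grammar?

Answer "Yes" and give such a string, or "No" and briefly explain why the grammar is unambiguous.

No - the grammar is unambiguous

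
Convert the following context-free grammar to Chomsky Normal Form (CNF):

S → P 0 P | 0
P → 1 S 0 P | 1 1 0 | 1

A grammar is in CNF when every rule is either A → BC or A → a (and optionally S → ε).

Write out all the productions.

T0 → 0; S → 0; T1 → 1; P → 1; S → P X0; X0 → T0 P; P → T1 X1; X1 → S X2; X2 → T0 P; P → T1 X3; X3 → T1 T0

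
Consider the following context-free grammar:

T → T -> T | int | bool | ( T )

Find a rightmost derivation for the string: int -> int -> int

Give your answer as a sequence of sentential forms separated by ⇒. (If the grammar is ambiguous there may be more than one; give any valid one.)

T ⇒ T -> T ⇒ T -> T -> T ⇒ T -> T -> int ⇒ T -> int -> int ⇒ int -> int -> int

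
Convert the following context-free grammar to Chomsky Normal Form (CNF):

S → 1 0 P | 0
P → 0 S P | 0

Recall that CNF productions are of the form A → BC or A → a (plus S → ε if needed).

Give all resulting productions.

T1 → 1; T0 → 0; S → 0; P → 0; S → T1 X0; X0 → T0 P; P → T0 X1; X1 → S P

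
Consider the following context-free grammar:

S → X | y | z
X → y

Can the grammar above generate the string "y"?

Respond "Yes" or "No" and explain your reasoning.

Yes - a valid derivation exists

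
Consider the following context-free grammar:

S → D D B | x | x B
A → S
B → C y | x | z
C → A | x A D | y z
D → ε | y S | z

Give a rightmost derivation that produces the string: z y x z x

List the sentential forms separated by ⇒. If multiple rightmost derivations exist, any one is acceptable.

S ⇒ D D B ⇒ D D x ⇒ D y S x ⇒ D y x B x ⇒ D y x z x ⇒ z y x z x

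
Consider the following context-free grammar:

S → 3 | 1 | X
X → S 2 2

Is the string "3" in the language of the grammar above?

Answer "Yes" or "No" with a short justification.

Yes - a valid derivation exists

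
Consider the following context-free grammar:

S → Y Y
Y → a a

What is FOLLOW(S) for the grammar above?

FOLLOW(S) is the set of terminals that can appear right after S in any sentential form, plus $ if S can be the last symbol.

We compute FOLLOW(S) using the standard algorithm.
FOLLOW(S) starts with {$}.
FIRST(S) = {a}
FIRST(Y) = {a}
FOLLOW(S) = {$}
FOLLOW(Y) = {$, a}
Therefore, FOLLOW(S) = {$}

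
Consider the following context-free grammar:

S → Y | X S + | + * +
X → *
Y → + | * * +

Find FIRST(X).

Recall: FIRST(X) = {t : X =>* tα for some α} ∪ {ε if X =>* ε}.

We compute FIRST(X) using the standard algorithm.
FIRST(S) = {*, +}
FIRST(X) = {*}
FIRST(Y) = {*, +}
Therefore, FIRST(X) = {*}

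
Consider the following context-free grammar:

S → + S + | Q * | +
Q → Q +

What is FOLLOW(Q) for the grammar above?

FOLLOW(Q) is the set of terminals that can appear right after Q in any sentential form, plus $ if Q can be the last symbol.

We compute FOLLOW(Q) using the standard algorithm.
FOLLOW(S) starts with {$}.
FIRST(Q) = {}
FIRST(S) = {+}
FOLLOW(Q) = {*, +}
FOLLOW(S) = {$, +}
Therefore, FOLLOW(Q) = {*, +}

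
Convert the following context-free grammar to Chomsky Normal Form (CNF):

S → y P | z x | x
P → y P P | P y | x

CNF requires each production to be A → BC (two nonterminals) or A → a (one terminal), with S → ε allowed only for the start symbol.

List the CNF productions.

TY → y; TZ → z; TX → x; S → x; P → x; S → TY P; S → TZ TX; P → TY X0; X0 → P P; P → P TY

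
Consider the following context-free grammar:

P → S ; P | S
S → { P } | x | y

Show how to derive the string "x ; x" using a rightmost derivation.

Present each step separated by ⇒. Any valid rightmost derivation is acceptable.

P ⇒ S ; P ⇒ S ; S ⇒ S ; x ⇒ x ; x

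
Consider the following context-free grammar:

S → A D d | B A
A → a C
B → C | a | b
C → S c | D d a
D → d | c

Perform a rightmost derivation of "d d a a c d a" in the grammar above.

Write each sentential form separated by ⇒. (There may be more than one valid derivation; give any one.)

S ⇒ B A ⇒ B a C ⇒ B a D d a ⇒ B a c d a ⇒ C a c d a ⇒ D d a a c d a ⇒ d d a a c d a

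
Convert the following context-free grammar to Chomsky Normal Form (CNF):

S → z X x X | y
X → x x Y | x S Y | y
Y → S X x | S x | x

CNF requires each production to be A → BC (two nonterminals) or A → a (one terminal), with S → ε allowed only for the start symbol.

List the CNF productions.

TZ → z; TX → x; S → y; X → y; Y → x; S → TZ X0; X0 → X X1; X1 → TX X; X → TX X2; X2 → TX Y; X → TX X3; X3 → S Y; Y → S X4; X4 → X TX; Y → S TX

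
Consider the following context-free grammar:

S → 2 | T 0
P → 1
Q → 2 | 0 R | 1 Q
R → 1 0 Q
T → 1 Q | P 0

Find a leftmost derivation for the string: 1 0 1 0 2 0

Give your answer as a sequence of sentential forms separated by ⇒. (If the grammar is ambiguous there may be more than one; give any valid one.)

S ⇒ T 0 ⇒ 1 Q 0 ⇒ 1 0 R 0 ⇒ 1 0 1 0 Q 0 ⇒ 1 0 1 0 2 0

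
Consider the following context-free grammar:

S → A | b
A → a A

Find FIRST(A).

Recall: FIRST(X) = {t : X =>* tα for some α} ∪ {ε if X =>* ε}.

We compute FIRST(A) using the standard algorithm.
FIRST(A) = {a}
FIRST(S) = {a, b}
Therefore, FIRST(A) = {a}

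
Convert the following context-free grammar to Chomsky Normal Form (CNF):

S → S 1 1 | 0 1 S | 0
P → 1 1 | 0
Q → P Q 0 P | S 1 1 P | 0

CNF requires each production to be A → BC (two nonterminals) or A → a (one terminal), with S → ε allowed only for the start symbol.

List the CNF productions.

T1 → 1; T0 → 0; S → 0; P → 0; Q → 0; S → S X0; X0 → T1 T1; S → T0 X1; X1 → T1 S; P → T1 T1; Q → P X2; X2 → Q X3; X3 → T0 P; Q → S X4; X4 → T1 X5; X5 → T1 P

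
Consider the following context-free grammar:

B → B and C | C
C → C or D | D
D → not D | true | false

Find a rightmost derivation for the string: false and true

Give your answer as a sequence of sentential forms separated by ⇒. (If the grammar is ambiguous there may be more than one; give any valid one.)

B ⇒ B and C ⇒ B and D ⇒ B and true ⇒ C and true ⇒ D and true ⇒ false and true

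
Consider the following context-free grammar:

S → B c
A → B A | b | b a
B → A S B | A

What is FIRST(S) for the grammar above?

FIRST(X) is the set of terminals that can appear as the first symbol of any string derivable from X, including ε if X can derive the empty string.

We compute FIRST(S) using the standard algorithm.
FIRST(A) = {b}
FIRST(B) = {b}
FIRST(S) = {b}
Therefore, FIRST(S) = {b}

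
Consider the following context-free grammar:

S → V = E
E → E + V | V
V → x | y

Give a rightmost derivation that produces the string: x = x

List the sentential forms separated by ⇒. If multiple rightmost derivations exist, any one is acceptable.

S ⇒ V = E ⇒ V = V ⇒ V = x ⇒ x = x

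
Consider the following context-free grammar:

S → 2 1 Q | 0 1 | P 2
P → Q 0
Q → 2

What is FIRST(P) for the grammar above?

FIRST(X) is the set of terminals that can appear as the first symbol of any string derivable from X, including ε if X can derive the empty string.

We compute FIRST(P) using the standard algorithm.
FIRST(P) = {2}
FIRST(Q) = {2}
FIRST(S) = {0, 2}
Therefore, FIRST(P) = {2}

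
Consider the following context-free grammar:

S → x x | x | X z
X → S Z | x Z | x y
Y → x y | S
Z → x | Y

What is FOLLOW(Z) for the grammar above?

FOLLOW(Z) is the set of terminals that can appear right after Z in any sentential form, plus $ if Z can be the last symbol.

We compute FOLLOW(Z) using the standard algorithm.
FOLLOW(S) starts with {$}.
FIRST(S) = {x}
FIRST(X) = {x}
FIRST(Y) = {x}
FIRST(Z) = {x}
FOLLOW(S) = {$, x, z}
FOLLOW(X) = {z}
FOLLOW(Y) = {z}
FOLLOW(Z) = {z}
Therefore, FOLLOW(Z) = {z}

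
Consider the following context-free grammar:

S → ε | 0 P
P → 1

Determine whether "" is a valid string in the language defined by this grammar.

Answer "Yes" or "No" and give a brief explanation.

Yes - a valid derivation exists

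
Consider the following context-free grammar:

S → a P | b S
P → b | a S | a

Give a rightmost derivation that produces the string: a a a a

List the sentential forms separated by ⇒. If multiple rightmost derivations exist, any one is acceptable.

S ⇒ a P ⇒ a a S ⇒ a a a P ⇒ a a a a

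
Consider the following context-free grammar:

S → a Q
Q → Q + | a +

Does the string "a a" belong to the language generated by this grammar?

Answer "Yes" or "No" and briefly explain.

No - no valid derivation exists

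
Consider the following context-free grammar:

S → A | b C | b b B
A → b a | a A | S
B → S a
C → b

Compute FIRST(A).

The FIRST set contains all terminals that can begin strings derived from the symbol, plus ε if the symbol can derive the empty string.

We compute FIRST(A) using the standard algorithm.
FIRST(A) = {a, b}
FIRST(B) = {a, b}
FIRST(C) = {b}
FIRST(S) = {a, b}
Therefore, FIRST(A) = {a, b}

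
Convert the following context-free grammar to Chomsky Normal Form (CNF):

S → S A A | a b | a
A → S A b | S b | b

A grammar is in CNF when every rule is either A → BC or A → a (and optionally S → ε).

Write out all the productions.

TA → a; TB → b; S → a; A → b; S → S X0; X0 → A A; S → TA TB; A → S X1; X1 → A TB; A → S TB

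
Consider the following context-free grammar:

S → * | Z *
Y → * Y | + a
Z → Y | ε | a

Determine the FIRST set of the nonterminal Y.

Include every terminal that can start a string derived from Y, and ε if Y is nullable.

We compute FIRST(Y) using the standard algorithm.
FIRST(S) = {*, +, a}
FIRST(Y) = {*, +}
FIRST(Z) = {*, +, a, ε}
Therefore, FIRST(Y) = {*, +}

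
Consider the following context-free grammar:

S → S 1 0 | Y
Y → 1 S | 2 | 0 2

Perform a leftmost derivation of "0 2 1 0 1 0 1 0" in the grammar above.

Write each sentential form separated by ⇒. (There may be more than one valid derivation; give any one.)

S ⇒ S 1 0 ⇒ S 1 0 1 0 ⇒ S 1 0 1 0 1 0 ⇒ Y 1 0 1 0 1 0 ⇒ 0 2 1 0 1 0 1 0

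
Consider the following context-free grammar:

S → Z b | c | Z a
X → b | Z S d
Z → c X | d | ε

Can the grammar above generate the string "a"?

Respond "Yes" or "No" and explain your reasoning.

Yes - a valid derivation exists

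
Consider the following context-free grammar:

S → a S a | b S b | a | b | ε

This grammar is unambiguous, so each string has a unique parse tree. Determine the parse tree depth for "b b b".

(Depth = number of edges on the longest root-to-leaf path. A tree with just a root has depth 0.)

2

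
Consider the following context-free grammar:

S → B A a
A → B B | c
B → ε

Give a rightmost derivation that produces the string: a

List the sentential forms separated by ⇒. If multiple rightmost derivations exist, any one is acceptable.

S ⇒ B A a ⇒ B B B a ⇒ B B a ⇒ B a ⇒ a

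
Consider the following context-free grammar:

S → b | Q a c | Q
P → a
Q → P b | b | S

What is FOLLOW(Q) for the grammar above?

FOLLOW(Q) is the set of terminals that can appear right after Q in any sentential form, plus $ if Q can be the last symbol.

We compute FOLLOW(Q) using the standard algorithm.
FOLLOW(S) starts with {$}.
FIRST(P) = {a}
FIRST(Q) = {a, b}
FIRST(S) = {a, b}
FOLLOW(P) = {b}
FOLLOW(Q) = {$, a}
FOLLOW(S) = {$, a}
Therefore, FOLLOW(Q) = {$, a}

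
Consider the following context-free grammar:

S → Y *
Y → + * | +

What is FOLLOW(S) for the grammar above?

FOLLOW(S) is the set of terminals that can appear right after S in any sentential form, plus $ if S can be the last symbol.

We compute FOLLOW(S) using the standard algorithm.
FOLLOW(S) starts with {$}.
FIRST(S) = {+}
FIRST(Y) = {+}
FOLLOW(S) = {$}
FOLLOW(Y) = {*}
Therefore, FOLLOW(S) = {$}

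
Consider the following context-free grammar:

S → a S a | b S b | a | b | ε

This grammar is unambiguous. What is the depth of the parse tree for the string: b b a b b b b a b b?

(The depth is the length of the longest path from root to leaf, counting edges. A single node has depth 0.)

6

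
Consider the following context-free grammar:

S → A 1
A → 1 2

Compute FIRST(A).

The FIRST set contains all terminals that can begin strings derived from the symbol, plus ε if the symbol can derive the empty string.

We compute FIRST(A) using the standard algorithm.
FIRST(A) = {1}
FIRST(S) = {1}
Therefore, FIRST(A) = {1}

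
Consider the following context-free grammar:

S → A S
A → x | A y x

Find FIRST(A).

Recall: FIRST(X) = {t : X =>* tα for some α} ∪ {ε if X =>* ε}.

We compute FIRST(A) using the standard algorithm.
FIRST(A) = {x}
FIRST(S) = {x}
Therefore, FIRST(A) = {x}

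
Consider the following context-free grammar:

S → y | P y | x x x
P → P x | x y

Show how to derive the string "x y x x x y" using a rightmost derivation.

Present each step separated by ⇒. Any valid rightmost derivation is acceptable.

S ⇒ P y ⇒ P x y ⇒ P x x y ⇒ P x x x y ⇒ x y x x x y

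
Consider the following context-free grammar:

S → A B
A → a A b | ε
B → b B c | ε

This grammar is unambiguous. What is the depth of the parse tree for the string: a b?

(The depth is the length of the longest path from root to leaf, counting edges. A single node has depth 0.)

3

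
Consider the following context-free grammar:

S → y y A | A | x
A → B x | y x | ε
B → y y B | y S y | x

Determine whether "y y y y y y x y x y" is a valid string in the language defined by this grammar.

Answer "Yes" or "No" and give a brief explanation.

No - no valid derivation exists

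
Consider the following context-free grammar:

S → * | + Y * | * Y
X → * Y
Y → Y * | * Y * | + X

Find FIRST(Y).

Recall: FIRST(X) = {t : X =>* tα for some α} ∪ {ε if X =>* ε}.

We compute FIRST(Y) using the standard algorithm.
FIRST(S) = {*, +}
FIRST(X) = {*}
FIRST(Y) = {*, +}
Therefore, FIRST(Y) = {*, +}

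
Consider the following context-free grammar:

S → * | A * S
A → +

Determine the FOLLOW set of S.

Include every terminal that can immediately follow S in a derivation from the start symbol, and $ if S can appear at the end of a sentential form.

We compute FOLLOW(S) using the standard algorithm.
FOLLOW(S) starts with {$}.
FIRST(A) = {+}
FIRST(S) = {*, +}
FOLLOW(A) = {*}
FOLLOW(S) = {$}
Therefore, FOLLOW(S) = {$}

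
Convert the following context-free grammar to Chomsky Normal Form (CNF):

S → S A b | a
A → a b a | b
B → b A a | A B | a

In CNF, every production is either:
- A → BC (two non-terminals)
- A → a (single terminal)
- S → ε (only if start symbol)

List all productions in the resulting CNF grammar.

TB → b; S → a; TA → a; A → b; B → a; S → S X0; X0 → A TB; A → TA X1; X1 → TB TA; B → TB X2; X2 → A TA; B → A B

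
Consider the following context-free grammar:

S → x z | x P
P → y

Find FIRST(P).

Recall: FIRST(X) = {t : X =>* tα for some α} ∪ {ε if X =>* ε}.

We compute FIRST(P) using the standard algorithm.
FIRST(P) = {y}
FIRST(S) = {x}
Therefore, FIRST(P) = {y}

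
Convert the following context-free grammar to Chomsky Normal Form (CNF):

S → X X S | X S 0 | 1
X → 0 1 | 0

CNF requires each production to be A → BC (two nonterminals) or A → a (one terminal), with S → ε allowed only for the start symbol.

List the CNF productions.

T0 → 0; S → 1; T1 → 1; X → 0; S → X X0; X0 → X S; S → X X1; X1 → S T0; X → T0 T1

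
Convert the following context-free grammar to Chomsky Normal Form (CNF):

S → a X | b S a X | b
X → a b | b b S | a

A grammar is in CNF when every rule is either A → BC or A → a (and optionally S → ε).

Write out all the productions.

TA → a; TB → b; S → b; X → a; S → TA X; S → TB X0; X0 → S X1; X1 → TA X; X → TA TB; X → TB X2; X2 → TB S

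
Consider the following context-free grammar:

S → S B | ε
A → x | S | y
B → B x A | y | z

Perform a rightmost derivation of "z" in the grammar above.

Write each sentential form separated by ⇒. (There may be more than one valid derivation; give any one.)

S ⇒ S B ⇒ S z ⇒ z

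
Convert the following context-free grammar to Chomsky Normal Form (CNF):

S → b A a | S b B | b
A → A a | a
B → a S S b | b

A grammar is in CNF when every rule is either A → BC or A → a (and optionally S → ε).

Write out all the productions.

TB → b; TA → a; S → b; A → a; B → b; S → TB X0; X0 → A TA; S → S X1; X1 → TB B; A → A TA; B → TA X2; X2 → S X3; X3 → S TB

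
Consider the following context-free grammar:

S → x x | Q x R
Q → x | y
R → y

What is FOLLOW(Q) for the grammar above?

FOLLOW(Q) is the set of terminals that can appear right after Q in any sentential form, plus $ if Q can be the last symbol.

We compute FOLLOW(Q) using the standard algorithm.
FOLLOW(S) starts with {$}.
FIRST(Q) = {x, y}
FIRST(R) = {y}
FIRST(S) = {x, y}
FOLLOW(Q) = {x}
FOLLOW(R) = {$}
FOLLOW(S) = {$}
Therefore, FOLLOW(Q) = {x}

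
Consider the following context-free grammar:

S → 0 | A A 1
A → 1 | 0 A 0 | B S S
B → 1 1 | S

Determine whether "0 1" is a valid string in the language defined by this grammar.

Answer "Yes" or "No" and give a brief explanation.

No - no valid derivation exists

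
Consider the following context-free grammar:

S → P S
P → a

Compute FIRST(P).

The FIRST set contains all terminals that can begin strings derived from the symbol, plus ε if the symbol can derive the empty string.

We compute FIRST(P) using the standard algorithm.
FIRST(P) = {a}
FIRST(S) = {a}
Therefore, FIRST(P) = {a}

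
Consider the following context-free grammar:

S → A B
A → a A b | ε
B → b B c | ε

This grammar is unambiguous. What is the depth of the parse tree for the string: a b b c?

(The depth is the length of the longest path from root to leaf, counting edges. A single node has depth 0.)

3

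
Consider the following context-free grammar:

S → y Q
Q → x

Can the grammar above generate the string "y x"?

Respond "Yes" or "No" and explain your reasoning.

Yes - a valid derivation exists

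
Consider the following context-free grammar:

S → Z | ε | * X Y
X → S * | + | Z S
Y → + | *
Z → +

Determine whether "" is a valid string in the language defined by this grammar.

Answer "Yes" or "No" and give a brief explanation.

Yes - a valid derivation exists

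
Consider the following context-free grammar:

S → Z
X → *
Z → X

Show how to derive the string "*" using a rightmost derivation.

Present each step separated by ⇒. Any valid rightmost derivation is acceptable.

S ⇒ Z ⇒ X ⇒ *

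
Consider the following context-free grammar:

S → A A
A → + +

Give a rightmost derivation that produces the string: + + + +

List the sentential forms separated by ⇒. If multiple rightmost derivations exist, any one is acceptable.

S ⇒ A A ⇒ A + + ⇒ + + + +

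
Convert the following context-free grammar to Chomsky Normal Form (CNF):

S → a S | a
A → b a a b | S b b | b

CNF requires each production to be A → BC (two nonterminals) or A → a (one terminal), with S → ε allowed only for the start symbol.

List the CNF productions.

TA → a; S → a; TB → b; A → b; S → TA S; A → TB X0; X0 → TA X1; X1 → TA TB; A → S X2; X2 → TB TB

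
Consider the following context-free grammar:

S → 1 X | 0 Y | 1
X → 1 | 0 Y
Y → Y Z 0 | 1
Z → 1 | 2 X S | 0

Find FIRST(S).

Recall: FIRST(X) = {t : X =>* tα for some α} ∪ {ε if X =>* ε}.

We compute FIRST(S) using the standard algorithm.
FIRST(S) = {0, 1}
FIRST(X) = {0, 1}
FIRST(Y) = {1}
FIRST(Z) = {0, 1, 2}
Therefore, FIRST(S) = {0, 1}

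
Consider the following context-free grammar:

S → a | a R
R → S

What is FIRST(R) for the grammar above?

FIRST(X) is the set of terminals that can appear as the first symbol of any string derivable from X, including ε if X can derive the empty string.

We compute FIRST(R) using the standard algorithm.
FIRST(R) = {a}
FIRST(S) = {a}
Therefore, FIRST(R) = {a}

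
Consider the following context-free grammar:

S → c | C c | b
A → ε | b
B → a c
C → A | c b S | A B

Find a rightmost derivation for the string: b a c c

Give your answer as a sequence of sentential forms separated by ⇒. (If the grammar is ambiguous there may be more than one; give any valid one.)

S ⇒ C c ⇒ A B c ⇒ A a c c ⇒ b a c c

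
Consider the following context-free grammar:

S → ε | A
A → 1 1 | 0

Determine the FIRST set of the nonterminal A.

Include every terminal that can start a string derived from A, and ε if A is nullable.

We compute FIRST(A) using the standard algorithm.
FIRST(A) = {0, 1}
FIRST(S) = {0, 1, ε}
Therefore, FIRST(A) = {0, 1}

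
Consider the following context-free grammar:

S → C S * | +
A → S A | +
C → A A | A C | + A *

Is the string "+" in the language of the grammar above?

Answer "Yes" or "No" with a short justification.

Yes - a valid derivation exists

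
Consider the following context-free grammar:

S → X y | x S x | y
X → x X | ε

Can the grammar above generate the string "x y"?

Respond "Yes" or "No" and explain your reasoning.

Yes - a valid derivation exists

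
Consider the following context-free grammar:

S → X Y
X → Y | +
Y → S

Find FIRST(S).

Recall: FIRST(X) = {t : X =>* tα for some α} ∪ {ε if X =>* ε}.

We compute FIRST(S) using the standard algorithm.
FIRST(S) = {+}
FIRST(X) = {+}
FIRST(Y) = {+}
Therefore, FIRST(S) = {+}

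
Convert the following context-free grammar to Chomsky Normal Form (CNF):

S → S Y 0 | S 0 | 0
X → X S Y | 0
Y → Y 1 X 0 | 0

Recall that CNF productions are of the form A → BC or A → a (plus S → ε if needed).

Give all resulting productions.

T0 → 0; S → 0; X → 0; T1 → 1; Y → 0; S → S X0; X0 → Y T0; S → S T0; X → X X1; X1 → S Y; Y → Y X2; X2 → T1 X3; X3 → X T0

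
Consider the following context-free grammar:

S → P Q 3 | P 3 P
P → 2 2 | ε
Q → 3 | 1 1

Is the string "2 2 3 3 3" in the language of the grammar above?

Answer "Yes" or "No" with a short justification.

No - no valid derivation exists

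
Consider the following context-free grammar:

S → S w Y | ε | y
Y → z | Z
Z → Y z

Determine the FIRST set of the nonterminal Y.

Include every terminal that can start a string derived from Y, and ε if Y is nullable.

We compute FIRST(Y) using the standard algorithm.
FIRST(S) = {w, y, ε}
FIRST(Y) = {z}
FIRST(Z) = {z}
Therefore, FIRST(Y) = {z}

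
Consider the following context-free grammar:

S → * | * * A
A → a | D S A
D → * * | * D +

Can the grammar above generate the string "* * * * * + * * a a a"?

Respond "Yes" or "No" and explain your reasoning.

No - no valid derivation exists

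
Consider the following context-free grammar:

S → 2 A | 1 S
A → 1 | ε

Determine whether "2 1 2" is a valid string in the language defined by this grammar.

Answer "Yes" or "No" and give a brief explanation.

No - no valid derivation exists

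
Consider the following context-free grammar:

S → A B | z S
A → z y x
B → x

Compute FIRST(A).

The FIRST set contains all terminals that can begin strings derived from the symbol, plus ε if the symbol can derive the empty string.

We compute FIRST(A) using the standard algorithm.
FIRST(A) = {z}
FIRST(B) = {x}
FIRST(S) = {z}
Therefore, FIRST(A) = {z}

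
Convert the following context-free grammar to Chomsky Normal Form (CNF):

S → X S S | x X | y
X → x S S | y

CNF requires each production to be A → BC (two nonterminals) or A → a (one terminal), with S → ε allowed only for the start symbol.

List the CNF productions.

TX → x; S → y; X → y; S → X X0; X0 → S S; S → TX X; X → TX X1; X1 → S S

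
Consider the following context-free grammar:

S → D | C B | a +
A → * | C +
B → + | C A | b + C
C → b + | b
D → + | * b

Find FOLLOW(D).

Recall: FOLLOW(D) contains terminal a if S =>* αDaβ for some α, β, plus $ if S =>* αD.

We compute FOLLOW(D) using the standard algorithm.
FOLLOW(S) starts with {$}.
FIRST(A) = {*, b}
FIRST(B) = {+, b}
FIRST(C) = {b}
FIRST(D) = {*, +}
FIRST(S) = {*, +, a, b}
FOLLOW(A) = {$}
FOLLOW(B) = {$}
FOLLOW(C) = {$, *, +, b}
FOLLOW(D) = {$}
FOLLOW(S) = {$}
Therefore, FOLLOW(D) = {$}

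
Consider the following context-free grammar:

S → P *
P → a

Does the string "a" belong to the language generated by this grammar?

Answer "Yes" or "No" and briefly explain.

No - no valid derivation exists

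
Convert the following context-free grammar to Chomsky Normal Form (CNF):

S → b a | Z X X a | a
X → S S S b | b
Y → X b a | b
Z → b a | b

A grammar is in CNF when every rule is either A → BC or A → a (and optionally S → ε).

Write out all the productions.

TB → b; TA → a; S → a; X → b; Y → b; Z → b; S → TB TA; S → Z X0; X0 → X X1; X1 → X TA; X → S X2; X2 → S X3; X3 → S TB; Y → X X4; X4 → TB TA; Z → TB TA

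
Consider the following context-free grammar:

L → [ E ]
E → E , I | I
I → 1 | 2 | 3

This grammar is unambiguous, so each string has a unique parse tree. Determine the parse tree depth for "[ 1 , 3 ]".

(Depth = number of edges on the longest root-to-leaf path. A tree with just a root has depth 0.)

4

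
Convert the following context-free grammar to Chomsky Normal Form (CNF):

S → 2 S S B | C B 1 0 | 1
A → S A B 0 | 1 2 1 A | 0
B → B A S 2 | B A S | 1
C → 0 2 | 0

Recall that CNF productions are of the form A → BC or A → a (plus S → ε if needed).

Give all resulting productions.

T2 → 2; T1 → 1; T0 → 0; S → 1; A → 0; B → 1; C → 0; S → T2 X0; X0 → S X1; X1 → S B; S → C X2; X2 → B X3; X3 → T1 T0; A → S X4; X4 → A X5; X5 → B T0; A → T1 X6; X6 → T2 X7; X7 → T1 A; B → B X8; X8 → A X9; X9 → S T2; B → B X10; X10 → A S; C → T0 T2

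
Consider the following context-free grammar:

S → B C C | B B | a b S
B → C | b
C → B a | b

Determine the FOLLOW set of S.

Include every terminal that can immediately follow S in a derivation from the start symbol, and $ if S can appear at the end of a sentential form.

We compute FOLLOW(S) using the standard algorithm.
FOLLOW(S) starts with {$}.
FIRST(B) = {b}
FIRST(C) = {b}
FIRST(S) = {a, b}
FOLLOW(B) = {$, a, b}
FOLLOW(C) = {$, a, b}
FOLLOW(S) = {$}
Therefore, FOLLOW(S) = {$}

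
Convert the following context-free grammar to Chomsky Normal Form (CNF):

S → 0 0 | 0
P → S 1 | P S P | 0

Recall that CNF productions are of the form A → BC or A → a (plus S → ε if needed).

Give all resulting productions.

T0 → 0; S → 0; T1 → 1; P → 0; S → T0 T0; P → S T1; P → P X0; X0 → S P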